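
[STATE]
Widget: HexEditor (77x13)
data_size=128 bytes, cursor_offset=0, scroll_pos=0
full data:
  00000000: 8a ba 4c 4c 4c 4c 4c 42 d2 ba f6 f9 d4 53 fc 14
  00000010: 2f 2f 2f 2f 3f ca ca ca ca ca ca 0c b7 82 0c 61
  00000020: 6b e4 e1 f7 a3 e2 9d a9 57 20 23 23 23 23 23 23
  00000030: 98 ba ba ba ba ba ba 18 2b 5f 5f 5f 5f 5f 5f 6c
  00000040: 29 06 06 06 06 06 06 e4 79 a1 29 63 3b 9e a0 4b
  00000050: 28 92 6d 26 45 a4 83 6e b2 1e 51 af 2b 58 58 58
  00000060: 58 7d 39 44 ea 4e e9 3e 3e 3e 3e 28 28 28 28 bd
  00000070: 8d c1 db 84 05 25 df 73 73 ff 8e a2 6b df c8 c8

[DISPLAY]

00000000  8A ba 4c 4c 4c 4c 4c 42  d2 ba f6 f9 d4 53 fc 14  |..LLLLLB.....S..
00000010  2f 2f 2f 2f 3f ca ca ca  ca ca ca 0c b7 82 0c 61  |////?..........a
00000020  6b e4 e1 f7 a3 e2 9d a9  57 20 23 23 23 23 23 23  |k.......W ######
00000030  98 ba ba ba ba ba ba 18  2b 5f 5f 5f 5f 5f 5f 6c  |........+______l
00000040  29 06 06 06 06 06 06 e4  79 a1 29 63 3b 9e a0 4b  |).......y.)c;..K
00000050  28 92 6d 26 45 a4 83 6e  b2 1e 51 af 2b 58 58 58  |(.m&E..n..Q.+XXX
00000060  58 7d 39 44 ea 4e e9 3e  3e 3e 3e 28 28 28 28 bd  |X}9D.N.>>>>((((.
00000070  8d c1 db 84 05 25 df 73  73 ff 8e a2 6b df c8 c8  |.....%.ss...k...
                                                                             
                                                                             
                                                                             
                                                                             
                                                                             


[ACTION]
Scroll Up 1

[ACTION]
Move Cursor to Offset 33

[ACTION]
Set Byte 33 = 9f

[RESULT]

00000000  8a ba 4c 4c 4c 4c 4c 42  d2 ba f6 f9 d4 53 fc 14  |..LLLLLB.....S..
00000010  2f 2f 2f 2f 3f ca ca ca  ca ca ca 0c b7 82 0c 61  |////?..........a
00000020  6b 9F e1 f7 a3 e2 9d a9  57 20 23 23 23 23 23 23  |k.......W ######
00000030  98 ba ba ba ba ba ba 18  2b 5f 5f 5f 5f 5f 5f 6c  |........+______l
00000040  29 06 06 06 06 06 06 e4  79 a1 29 63 3b 9e a0 4b  |).......y.)c;..K
00000050  28 92 6d 26 45 a4 83 6e  b2 1e 51 af 2b 58 58 58  |(.m&E..n..Q.+XXX
00000060  58 7d 39 44 ea 4e e9 3e  3e 3e 3e 28 28 28 28 bd  |X}9D.N.>>>>((((.
00000070  8d c1 db 84 05 25 df 73  73 ff 8e a2 6b df c8 c8  |.....%.ss...k...
                                                                             
                                                                             
                                                                             
                                                                             
                                                                             


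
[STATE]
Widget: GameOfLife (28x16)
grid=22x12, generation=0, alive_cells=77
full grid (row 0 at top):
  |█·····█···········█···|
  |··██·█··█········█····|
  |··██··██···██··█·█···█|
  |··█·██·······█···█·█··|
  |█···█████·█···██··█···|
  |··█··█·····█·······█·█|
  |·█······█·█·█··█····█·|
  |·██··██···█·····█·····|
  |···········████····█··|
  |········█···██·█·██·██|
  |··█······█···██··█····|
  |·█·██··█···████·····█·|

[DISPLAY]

Gen: 0                      
█·····█···········█···      
··██·█··█········█····      
··██··██···██··█·█···█      
··█·██·······█···█·█··      
█···█████·█···██··█···      
··█··█·····█·······█·█      
·█······█·█·█··█····█·      
·██··██···█·····█·····      
···········████····█··      
········█···██·█·██·██      
··█······█···██··█····      
·█·██··█···████·····█·      
                            
                            
                            


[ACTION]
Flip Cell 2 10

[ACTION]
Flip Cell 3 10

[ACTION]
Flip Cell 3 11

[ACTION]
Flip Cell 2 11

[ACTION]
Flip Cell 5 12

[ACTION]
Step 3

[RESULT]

Gen: 3                      
·█··············███···      
·█······██······███···      
█·······██·███········      
··█·······█·██··████··      
···█·█·██··█···██·█·█·      
··███···██·█·····██··█      
····█·█·██··█·█··█··██      
███··█······██····█·██      
···········█·█·····█··      
··········█··█········      
··██······█·██·██████·      
··██···········██████·      
                            
                            
                            


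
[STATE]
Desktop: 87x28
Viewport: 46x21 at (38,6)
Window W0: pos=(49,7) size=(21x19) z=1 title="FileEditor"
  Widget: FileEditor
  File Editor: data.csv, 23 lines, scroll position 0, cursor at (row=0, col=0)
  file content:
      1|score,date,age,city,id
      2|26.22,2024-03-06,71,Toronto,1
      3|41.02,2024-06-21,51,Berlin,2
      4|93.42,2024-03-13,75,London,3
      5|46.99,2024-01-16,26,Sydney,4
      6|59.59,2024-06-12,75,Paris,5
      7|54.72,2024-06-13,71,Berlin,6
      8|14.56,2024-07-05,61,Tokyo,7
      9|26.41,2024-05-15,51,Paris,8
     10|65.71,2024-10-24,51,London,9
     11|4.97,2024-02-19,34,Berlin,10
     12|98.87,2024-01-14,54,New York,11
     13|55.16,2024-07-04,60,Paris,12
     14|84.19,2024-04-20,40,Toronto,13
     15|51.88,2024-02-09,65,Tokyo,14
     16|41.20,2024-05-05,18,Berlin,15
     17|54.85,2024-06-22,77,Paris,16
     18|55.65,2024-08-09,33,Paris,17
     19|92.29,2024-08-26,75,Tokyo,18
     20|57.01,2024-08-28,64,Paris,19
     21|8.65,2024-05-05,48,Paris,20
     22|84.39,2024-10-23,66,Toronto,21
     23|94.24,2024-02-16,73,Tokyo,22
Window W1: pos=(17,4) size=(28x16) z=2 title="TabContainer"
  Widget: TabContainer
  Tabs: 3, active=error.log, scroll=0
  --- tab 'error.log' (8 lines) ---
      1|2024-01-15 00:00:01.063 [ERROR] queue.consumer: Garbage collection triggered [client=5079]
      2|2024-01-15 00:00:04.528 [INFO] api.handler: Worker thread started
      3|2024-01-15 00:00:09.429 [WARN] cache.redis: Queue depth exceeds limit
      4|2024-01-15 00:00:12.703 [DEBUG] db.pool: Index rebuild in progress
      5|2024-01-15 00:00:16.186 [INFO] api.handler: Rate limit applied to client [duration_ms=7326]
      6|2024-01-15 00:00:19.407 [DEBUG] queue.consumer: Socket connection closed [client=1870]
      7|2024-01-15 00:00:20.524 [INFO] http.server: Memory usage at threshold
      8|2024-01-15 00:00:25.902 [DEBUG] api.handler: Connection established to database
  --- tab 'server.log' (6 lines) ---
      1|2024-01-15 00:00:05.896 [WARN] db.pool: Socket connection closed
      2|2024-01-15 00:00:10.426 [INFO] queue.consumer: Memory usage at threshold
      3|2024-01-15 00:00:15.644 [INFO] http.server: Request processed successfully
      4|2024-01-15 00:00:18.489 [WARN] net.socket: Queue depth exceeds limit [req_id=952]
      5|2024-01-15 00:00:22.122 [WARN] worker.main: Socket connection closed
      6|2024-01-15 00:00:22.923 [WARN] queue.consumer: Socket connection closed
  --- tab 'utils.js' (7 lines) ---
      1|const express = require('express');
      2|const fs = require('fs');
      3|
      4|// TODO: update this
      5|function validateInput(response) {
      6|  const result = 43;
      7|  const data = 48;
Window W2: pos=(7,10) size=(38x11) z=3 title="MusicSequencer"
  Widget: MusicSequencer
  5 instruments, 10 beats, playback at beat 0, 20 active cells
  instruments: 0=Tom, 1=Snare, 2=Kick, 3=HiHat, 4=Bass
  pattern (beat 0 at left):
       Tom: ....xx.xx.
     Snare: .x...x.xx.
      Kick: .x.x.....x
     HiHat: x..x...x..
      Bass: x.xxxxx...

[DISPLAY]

──────┨                                       
log │ ┃    ┏━━━━━━━━━━━━━━━━━━━┓              
──────┃    ┃ FileEditor        ┃              
063 [E┃    ┠───────────────────┨              
━━━━━━┓    ┃█core,date,age,cit▲┃              
      ┃    ┃26.22,2024-03-06,7█┃              
──────┨    ┃41.02,2024-06-21,5░┃              
      ┃    ┃93.42,2024-03-13,7░┃              
      ┃    ┃46.99,2024-01-16,2░┃              
      ┃    ┃59.59,2024-06-12,7░┃              
      ┃    ┃54.72,2024-06-13,7░┃              
      ┃    ┃14.56,2024-07-05,6░┃              
      ┃    ┃26.41,2024-05-15,5░┃              
      ┃    ┃65.71,2024-10-24,5░┃              
━━━━━━┛    ┃4.97,2024-02-19,34░┃              
           ┃98.87,2024-01-14,5░┃              
           ┃55.16,2024-07-04,6░┃              
           ┃84.19,2024-04-20,4░┃              
           ┃51.88,2024-02-09,6▼┃              
           ┗━━━━━━━━━━━━━━━━━━━┛              
                                              


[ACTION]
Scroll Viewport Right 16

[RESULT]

───┨                                          
 │ ┃    ┏━━━━━━━━━━━━━━━━━━━┓                 
───┃    ┃ FileEditor        ┃                 
 [E┃    ┠───────────────────┨                 
━━━┓    ┃█core,date,age,cit▲┃                 
   ┃    ┃26.22,2024-03-06,7█┃                 
───┨    ┃41.02,2024-06-21,5░┃                 
   ┃    ┃93.42,2024-03-13,7░┃                 
   ┃    ┃46.99,2024-01-16,2░┃                 
   ┃    ┃59.59,2024-06-12,7░┃                 
   ┃    ┃54.72,2024-06-13,7░┃                 
   ┃    ┃14.56,2024-07-05,6░┃                 
   ┃    ┃26.41,2024-05-15,5░┃                 
   ┃    ┃65.71,2024-10-24,5░┃                 
━━━┛    ┃4.97,2024-02-19,34░┃                 
        ┃98.87,2024-01-14,5░┃                 
        ┃55.16,2024-07-04,6░┃                 
        ┃84.19,2024-04-20,4░┃                 
        ┃51.88,2024-02-09,6▼┃                 
        ┗━━━━━━━━━━━━━━━━━━━┛                 
                                              


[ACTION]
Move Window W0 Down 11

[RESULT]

───┨                                          
 │ ┃                                          
───┃                                          
 [E┃    ┏━━━━━━━━━━━━━━━━━━━┓                 
━━━┓    ┃ FileEditor        ┃                 
   ┃    ┠───────────────────┨                 
───┨    ┃█core,date,age,cit▲┃                 
   ┃    ┃26.22,2024-03-06,7█┃                 
   ┃    ┃41.02,2024-06-21,5░┃                 
   ┃    ┃93.42,2024-03-13,7░┃                 
   ┃    ┃46.99,2024-01-16,2░┃                 
   ┃    ┃59.59,2024-06-12,7░┃                 
   ┃    ┃54.72,2024-06-13,7░┃                 
   ┃    ┃14.56,2024-07-05,6░┃                 
━━━┛    ┃26.41,2024-05-15,5░┃                 
        ┃65.71,2024-10-24,5░┃                 
        ┃4.97,2024-02-19,34░┃                 
        ┃98.87,2024-01-14,5░┃                 
        ┃55.16,2024-07-04,6░┃                 
        ┃84.19,2024-04-20,4░┃                 
        ┃51.88,2024-02-09,6▼┃                 


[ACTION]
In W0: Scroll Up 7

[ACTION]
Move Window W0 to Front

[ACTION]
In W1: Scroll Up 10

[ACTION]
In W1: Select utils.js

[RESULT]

───┨                                          
 │[┃                                          
───┃                                          
('e┃    ┏━━━━━━━━━━━━━━━━━━━┓                 
━━━┓    ┃ FileEditor        ┃                 
   ┃    ┠───────────────────┨                 
───┨    ┃█core,date,age,cit▲┃                 
   ┃    ┃26.22,2024-03-06,7█┃                 
   ┃    ┃41.02,2024-06-21,5░┃                 
   ┃    ┃93.42,2024-03-13,7░┃                 
   ┃    ┃46.99,2024-01-16,2░┃                 
   ┃    ┃59.59,2024-06-12,7░┃                 
   ┃    ┃54.72,2024-06-13,7░┃                 
   ┃    ┃14.56,2024-07-05,6░┃                 
━━━┛    ┃26.41,2024-05-15,5░┃                 
        ┃65.71,2024-10-24,5░┃                 
        ┃4.97,2024-02-19,34░┃                 
        ┃98.87,2024-01-14,5░┃                 
        ┃55.16,2024-07-04,6░┃                 
        ┃84.19,2024-04-20,4░┃                 
        ┃51.88,2024-02-09,6▼┃                 


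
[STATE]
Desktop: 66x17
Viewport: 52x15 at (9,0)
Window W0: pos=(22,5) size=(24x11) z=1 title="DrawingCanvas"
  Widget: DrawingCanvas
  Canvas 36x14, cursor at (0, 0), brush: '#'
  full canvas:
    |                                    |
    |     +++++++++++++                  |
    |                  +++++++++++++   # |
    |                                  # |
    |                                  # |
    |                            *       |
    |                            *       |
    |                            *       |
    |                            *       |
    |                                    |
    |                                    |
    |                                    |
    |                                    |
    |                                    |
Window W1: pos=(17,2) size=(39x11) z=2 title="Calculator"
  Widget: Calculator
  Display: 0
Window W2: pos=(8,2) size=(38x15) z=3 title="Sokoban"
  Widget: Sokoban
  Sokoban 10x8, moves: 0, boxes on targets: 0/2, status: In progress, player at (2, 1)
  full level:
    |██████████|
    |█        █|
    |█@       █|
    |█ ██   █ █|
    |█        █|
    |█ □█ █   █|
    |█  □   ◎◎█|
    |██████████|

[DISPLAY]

                                                    
                                                    
━━━━━━━━━━━━━━━━━━━━━━━━━━━━━━━━━━━━┓━━━━━━━━━┓     
 Sokoban                            ┃         ┃     
────────────────────────────────────┨─────────┨     
██████████                          ┃        0┃     
█        █                          ┃         ┃     
█@       █                          ┃         ┃     
█ ██   █ █                          ┃         ┃     
█        █                          ┃         ┃     
█ □█ █   █                          ┃         ┃     
█  □   ◎◎█                          ┃         ┃     
██████████                          ┃━━━━━━━━━┛     
Moves: 0  0/2                       ┃               
                                    ┃               


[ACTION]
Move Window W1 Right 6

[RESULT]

                                                    
                                                    
━━━━━━━━━━━━━━━━━━━━━━━━━━━━━━━━━━━━┓━━━━━━━━━━━━━━━
 Sokoban                            ┃               
────────────────────────────────────┨───────────────
██████████                          ┃              0
█        █                          ┃               
█@       █                          ┃               
█ ██   █ █                          ┃               
█        █                          ┃               
█ □█ █   █                          ┃               
█  □   ◎◎█                          ┃               
██████████                          ┃━━━━━━━━━━━━━━━
Moves: 0  0/2                       ┃               
                                    ┃               


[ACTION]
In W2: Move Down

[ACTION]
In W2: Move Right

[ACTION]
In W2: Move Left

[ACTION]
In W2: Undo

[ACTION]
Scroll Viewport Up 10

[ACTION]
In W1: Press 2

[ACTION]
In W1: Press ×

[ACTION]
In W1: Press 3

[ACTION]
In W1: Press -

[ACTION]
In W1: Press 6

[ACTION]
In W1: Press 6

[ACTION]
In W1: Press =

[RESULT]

                                                    
                                                    
━━━━━━━━━━━━━━━━━━━━━━━━━━━━━━━━━━━━┓━━━━━━━━━━━━━━━
 Sokoban                            ┃               
────────────────────────────────────┨───────────────
██████████                          ┃            -60
█        █                          ┃               
█@       █                          ┃               
█ ██   █ █                          ┃               
█        █                          ┃               
█ □█ █   █                          ┃               
█  □   ◎◎█                          ┃               
██████████                          ┃━━━━━━━━━━━━━━━
Moves: 0  0/2                       ┃               
                                    ┃               


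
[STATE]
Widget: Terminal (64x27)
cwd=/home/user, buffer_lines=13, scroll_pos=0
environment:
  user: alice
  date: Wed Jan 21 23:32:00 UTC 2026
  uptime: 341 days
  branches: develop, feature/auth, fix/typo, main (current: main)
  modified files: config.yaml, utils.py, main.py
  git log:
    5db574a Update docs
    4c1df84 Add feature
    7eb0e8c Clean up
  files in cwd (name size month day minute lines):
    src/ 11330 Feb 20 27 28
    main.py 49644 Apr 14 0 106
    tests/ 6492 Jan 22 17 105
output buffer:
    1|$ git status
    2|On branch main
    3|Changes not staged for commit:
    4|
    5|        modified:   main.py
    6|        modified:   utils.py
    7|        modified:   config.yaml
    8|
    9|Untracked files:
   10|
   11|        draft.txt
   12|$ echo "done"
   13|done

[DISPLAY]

$ git status                                                    
On branch main                                                  
Changes not staged for commit:                                  
                                                                
        modified:   main.py                                     
        modified:   utils.py                                    
        modified:   config.yaml                                 
                                                                
Untracked files:                                                
                                                                
        draft.txt                                               
$ echo "done"                                                   
done                                                            
$ █                                                             
                                                                
                                                                
                                                                
                                                                
                                                                
                                                                
                                                                
                                                                
                                                                
                                                                
                                                                
                                                                
                                                                


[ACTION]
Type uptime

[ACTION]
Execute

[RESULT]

$ git status                                                    
On branch main                                                  
Changes not staged for commit:                                  
                                                                
        modified:   main.py                                     
        modified:   utils.py                                    
        modified:   config.yaml                                 
                                                                
Untracked files:                                                
                                                                
        draft.txt                                               
$ echo "done"                                                   
done                                                            
$ uptime                                                        
 10:00  up 341 days                                             
$ █                                                             
                                                                
                                                                
                                                                
                                                                
                                                                
                                                                
                                                                
                                                                
                                                                
                                                                
                                                                


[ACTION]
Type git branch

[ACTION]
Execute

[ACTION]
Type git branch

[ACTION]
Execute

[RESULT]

$ git status                                                    
On branch main                                                  
Changes not staged for commit:                                  
                                                                
        modified:   main.py                                     
        modified:   utils.py                                    
        modified:   config.yaml                                 
                                                                
Untracked files:                                                
                                                                
        draft.txt                                               
$ echo "done"                                                   
done                                                            
$ uptime                                                        
 10:00  up 341 days                                             
$ git branch                                                    
  develop                                                       
  feature/auth                                                  
  fix/typo                                                      
* main                                                          
$ git branch                                                    
  develop                                                       
  feature/auth                                                  
  fix/typo                                                      
* main                                                          
$ █                                                             
                                                                


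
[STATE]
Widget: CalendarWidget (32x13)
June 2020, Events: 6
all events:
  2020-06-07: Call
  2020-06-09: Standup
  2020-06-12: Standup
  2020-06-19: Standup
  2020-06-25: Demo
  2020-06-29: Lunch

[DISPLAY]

           June 2020            
Mo Tu We Th Fr Sa Su            
 1  2  3  4  5  6  7*           
 8  9* 10 11 12* 13 14          
15 16 17 18 19* 20 21           
22 23 24 25* 26 27 28           
29* 30                          
                                
                                
                                
                                
                                
                                


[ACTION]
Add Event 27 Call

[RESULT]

           June 2020            
Mo Tu We Th Fr Sa Su            
 1  2  3  4  5  6  7*           
 8  9* 10 11 12* 13 14          
15 16 17 18 19* 20 21           
22 23 24 25* 26 27* 28          
29* 30                          
                                
                                
                                
                                
                                
                                


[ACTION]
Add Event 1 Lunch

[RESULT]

           June 2020            
Mo Tu We Th Fr Sa Su            
 1*  2  3  4  5  6  7*          
 8  9* 10 11 12* 13 14          
15 16 17 18 19* 20 21           
22 23 24 25* 26 27* 28          
29* 30                          
                                
                                
                                
                                
                                
                                


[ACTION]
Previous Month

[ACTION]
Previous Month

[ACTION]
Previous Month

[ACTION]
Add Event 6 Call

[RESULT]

           March 2020           
Mo Tu We Th Fr Sa Su            
                   1            
 2  3  4  5  6*  7  8           
 9 10 11 12 13 14 15            
16 17 18 19 20 21 22            
23 24 25 26 27 28 29            
30 31                           
                                
                                
                                
                                
                                


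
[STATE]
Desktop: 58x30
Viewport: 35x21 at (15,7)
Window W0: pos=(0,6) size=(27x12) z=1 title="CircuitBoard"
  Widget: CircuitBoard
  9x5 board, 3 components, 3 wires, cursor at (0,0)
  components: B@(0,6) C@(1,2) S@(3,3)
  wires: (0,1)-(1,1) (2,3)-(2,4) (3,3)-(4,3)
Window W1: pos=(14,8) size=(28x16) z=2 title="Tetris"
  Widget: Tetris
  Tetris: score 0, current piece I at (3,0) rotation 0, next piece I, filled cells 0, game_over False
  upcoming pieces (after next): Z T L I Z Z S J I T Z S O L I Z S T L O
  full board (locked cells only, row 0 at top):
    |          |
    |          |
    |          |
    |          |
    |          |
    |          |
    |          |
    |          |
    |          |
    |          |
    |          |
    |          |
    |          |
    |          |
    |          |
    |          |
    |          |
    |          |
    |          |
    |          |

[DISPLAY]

           ┃                       
━━━━━━━━━━━━━━━━━━━━━━━━━━┓        
 Tetris                   ┃        
──────────────────────────┨        
          │Next:          ┃        
          │████           ┃        
          │               ┃        
          │               ┃        
          │               ┃        
          │               ┃        
          │Score:         ┃        
          │0              ┃        
          │               ┃        
          │               ┃        
          │               ┃        
          │               ┃        
━━━━━━━━━━━━━━━━━━━━━━━━━━┛        
                                   
                                   
                                   
                                   


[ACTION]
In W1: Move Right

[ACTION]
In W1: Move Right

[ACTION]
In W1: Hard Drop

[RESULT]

           ┃                       
━━━━━━━━━━━━━━━━━━━━━━━━━━┓        
 Tetris                   ┃        
──────────────────────────┨        
          │Next:          ┃        
          │▓▓             ┃        
          │ ▓▓            ┃        
          │               ┃        
          │               ┃        
          │               ┃        
          │Score:         ┃        
          │0              ┃        
          │               ┃        
          │               ┃        
          │               ┃        
     ████ │               ┃        
━━━━━━━━━━━━━━━━━━━━━━━━━━┛        
                                   
                                   
                                   
                                   


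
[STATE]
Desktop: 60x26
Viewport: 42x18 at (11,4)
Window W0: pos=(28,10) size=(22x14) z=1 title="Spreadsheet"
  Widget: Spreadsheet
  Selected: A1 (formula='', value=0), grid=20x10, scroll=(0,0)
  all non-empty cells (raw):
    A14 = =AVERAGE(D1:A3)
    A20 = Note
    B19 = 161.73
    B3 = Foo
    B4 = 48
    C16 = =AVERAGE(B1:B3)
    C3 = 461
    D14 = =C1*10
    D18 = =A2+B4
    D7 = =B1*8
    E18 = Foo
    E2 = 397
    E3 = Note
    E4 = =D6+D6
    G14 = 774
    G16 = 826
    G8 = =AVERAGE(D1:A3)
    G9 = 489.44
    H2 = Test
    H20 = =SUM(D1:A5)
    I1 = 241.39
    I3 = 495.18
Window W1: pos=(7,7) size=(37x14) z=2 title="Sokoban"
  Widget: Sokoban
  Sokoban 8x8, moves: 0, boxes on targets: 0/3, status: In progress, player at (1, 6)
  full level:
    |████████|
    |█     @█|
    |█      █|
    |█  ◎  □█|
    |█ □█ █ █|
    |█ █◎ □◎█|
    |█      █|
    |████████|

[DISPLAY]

                                          
                                          
                                          
━━━━━━━━━━━━━━━━━━━━━━━━━━━━━━━━┓         
koban                           ┃         
────────────────────────────────┨         
█████                           ┃━━━━━┓   
   @█                           ┃     ┃   
    █                           ┃─────┨   
◎  □█                           ┃     ┃   
█ █ █                           ┃B    ┃   
◎ □◎█                           ┃-----┃   
    █                           ┃    0┃   
█████                           ┃    0┃   
es: 0  0/3                      ┃     ┃   
                                ┃   48┃   
━━━━━━━━━━━━━━━━━━━━━━━━━━━━━━━━┛    0┃   
                 ┃  6        0       0┃   


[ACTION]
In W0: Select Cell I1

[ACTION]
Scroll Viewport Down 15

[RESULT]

koban                           ┃         
────────────────────────────────┨         
█████                           ┃━━━━━┓   
   @█                           ┃     ┃   
    █                           ┃─────┨   
◎  □█                           ┃     ┃   
█ █ █                           ┃B    ┃   
◎ □◎█                           ┃-----┃   
    █                           ┃    0┃   
█████                           ┃    0┃   
es: 0  0/3                      ┃     ┃   
                                ┃   48┃   
━━━━━━━━━━━━━━━━━━━━━━━━━━━━━━━━┛    0┃   
                 ┃  6        0       0┃   
                 ┃  7        0       0┃   
                 ┗━━━━━━━━━━━━━━━━━━━━┛   
                                          
                                          


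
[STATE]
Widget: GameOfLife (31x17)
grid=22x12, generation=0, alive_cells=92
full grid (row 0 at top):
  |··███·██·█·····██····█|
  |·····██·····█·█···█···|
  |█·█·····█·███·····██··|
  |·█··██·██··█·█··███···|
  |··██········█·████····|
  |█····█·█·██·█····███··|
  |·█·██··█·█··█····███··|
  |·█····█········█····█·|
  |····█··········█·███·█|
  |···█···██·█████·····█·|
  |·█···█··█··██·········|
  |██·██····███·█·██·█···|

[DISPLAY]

Gen: 0                         
··███·██·█·····██····█         
·····██·····█·█···█···         
█·█·····█·███·····██··         
·█··██·██··█·█··███···         
··██········█·████····         
█····█·█·██·█····███··         
·█·██··█·█··█····███··         
·█····█········█····█·         
····█··········█·███·█         
···█···██·█████·····█·         
·█···█··█··██·········         
██·██····███·█·██·█···         
                               
                               
                               
                               


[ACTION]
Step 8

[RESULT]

Gen: 8                         
·█████················         
█·····█···············         
···██·················         
···██·················         
·····█····█···········         
██·█·██·█·██·······█··         
·██····█···█········█·         
··█·████·██········███         
··█··█········█·█··█·█         
··█··█········█··█·█·█         
·█···█········█·█·█··█         
··██···············██·         
                               
                               
                               
                               


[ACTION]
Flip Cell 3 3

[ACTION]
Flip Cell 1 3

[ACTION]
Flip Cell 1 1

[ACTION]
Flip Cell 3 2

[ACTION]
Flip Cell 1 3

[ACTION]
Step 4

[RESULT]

Gen: 12                        
······················         
·██···················         
·█·······█············         
█···█···███···········         
███·██·█···██·········         
█···█··█··███·········         
·███····█·············         
··███·········███·····         
··█··█········████··██         
··█··········█····█·██         
·██··█········████·█·█         
·████··········██████·         
                               
                               
                               
                               


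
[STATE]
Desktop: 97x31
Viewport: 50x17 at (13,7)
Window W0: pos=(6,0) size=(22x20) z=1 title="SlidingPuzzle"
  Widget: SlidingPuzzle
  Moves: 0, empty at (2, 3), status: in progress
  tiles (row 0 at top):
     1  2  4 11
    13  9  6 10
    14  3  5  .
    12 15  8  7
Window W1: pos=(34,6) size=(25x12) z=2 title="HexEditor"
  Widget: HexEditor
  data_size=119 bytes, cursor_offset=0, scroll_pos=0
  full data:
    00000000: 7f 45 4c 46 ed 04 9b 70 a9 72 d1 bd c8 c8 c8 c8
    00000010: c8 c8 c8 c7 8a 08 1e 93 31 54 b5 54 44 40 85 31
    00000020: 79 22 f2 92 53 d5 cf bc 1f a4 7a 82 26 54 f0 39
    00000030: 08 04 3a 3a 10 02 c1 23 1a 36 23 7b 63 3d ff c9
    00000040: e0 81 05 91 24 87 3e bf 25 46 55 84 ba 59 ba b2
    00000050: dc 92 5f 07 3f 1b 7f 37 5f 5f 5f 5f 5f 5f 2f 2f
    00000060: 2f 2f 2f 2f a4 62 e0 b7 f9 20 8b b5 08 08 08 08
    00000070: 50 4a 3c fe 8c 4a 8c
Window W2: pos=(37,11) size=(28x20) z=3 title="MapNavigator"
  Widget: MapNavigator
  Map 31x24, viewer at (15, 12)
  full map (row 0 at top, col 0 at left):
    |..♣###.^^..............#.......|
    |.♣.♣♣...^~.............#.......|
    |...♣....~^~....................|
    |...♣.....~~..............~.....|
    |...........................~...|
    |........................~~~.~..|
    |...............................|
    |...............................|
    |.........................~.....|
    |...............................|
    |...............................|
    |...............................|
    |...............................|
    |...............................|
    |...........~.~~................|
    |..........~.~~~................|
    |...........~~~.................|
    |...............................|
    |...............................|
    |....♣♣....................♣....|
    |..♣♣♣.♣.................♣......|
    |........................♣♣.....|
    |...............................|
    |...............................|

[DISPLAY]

────┼────┼────┃      ┃ HexEditor             ┃    
  3 │  5 │    ┃      ┠───────────────────────┨    
────┼────┼────┃      ┃00000000  7F 45 4c 46 e┃    
 15 │  8 │  7 ┃      ┃00000010  c8 c8 c8 c7 8┃    
────┴────┴────┃      ┃00┏━━━━━━━━━━━━━━━━━━━━━━━━━
 0            ┃      ┃00┃ MapNavigator            
              ┃      ┃00┠─────────────────────────
              ┃      ┃00┃.........................
              ┃      ┃00┃......................~~~
              ┃      ┃00┃.........................
              ┃      ┗━━┃.........................
              ┃         ┃.......................~.
━━━━━━━━━━━━━━┛         ┃.........................
                        ┃.........................
                        ┃.........................
                        ┃.............@...........
                        ┃.........................


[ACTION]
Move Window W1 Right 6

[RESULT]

────┼────┼────┃            ┃ HexEditor            
  3 │  5 │    ┃            ┠──────────────────────
────┼────┼────┃            ┃00000000  7F 45 4c 46 
 15 │  8 │  7 ┃            ┃00000010  c8 c8 c8 c7 
────┴────┴────┃         ┏━━━━━━━━━━━━━━━━━━━━━━━━━
 0            ┃         ┃ MapNavigator            
              ┃         ┠─────────────────────────
              ┃         ┃.........................
              ┃         ┃......................~~~
              ┃         ┃.........................
              ┃         ┃.........................
              ┃         ┃.......................~.
━━━━━━━━━━━━━━┛         ┃.........................
                        ┃.........................
                        ┃.........................
                        ┃.............@...........
                        ┃.........................


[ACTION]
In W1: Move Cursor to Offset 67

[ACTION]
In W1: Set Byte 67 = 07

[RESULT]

────┼────┼────┃            ┃ HexEditor            
  3 │  5 │    ┃            ┠──────────────────────
────┼────┼────┃            ┃00000000  7f 45 4c 46 
 15 │  8 │  7 ┃            ┃00000010  c8 c8 c8 c7 
────┴────┴────┃         ┏━━━━━━━━━━━━━━━━━━━━━━━━━
 0            ┃         ┃ MapNavigator            
              ┃         ┠─────────────────────────
              ┃         ┃.........................
              ┃         ┃......................~~~
              ┃         ┃.........................
              ┃         ┃.........................
              ┃         ┃.......................~.
━━━━━━━━━━━━━━┛         ┃.........................
                        ┃.........................
                        ┃.........................
                        ┃.............@...........
                        ┃.........................
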